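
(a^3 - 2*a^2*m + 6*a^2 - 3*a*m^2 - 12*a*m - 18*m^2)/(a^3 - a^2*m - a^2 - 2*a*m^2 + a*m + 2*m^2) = (a^2 - 3*a*m + 6*a - 18*m)/(a^2 - 2*a*m - a + 2*m)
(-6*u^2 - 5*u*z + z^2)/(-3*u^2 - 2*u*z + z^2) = (-6*u + z)/(-3*u + z)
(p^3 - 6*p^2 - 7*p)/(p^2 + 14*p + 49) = p*(p^2 - 6*p - 7)/(p^2 + 14*p + 49)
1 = 1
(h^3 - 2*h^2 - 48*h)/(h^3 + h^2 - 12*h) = (h^2 - 2*h - 48)/(h^2 + h - 12)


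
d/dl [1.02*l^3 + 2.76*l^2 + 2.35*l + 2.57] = 3.06*l^2 + 5.52*l + 2.35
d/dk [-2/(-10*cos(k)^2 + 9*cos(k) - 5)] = 2*(20*cos(k) - 9)*sin(k)/(10*cos(k)^2 - 9*cos(k) + 5)^2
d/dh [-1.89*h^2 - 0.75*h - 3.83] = -3.78*h - 0.75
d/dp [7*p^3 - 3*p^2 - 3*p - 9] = 21*p^2 - 6*p - 3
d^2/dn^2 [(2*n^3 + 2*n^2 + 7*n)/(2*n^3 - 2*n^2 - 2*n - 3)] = 8*(4*n^6 + 27*n^5 + 3*n^4 + 32*n^3 + 63*n^2 - 18*n - 6)/(8*n^9 - 24*n^8 + 4*n^6 + 72*n^5 + 12*n^4 - 26*n^3 - 90*n^2 - 54*n - 27)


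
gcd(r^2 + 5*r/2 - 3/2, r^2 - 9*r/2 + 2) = r - 1/2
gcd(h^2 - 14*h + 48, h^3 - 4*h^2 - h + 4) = 1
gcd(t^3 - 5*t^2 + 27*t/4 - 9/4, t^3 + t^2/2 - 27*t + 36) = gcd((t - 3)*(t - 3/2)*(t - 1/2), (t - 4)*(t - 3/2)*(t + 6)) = t - 3/2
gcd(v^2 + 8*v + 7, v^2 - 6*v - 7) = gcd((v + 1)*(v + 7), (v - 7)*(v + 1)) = v + 1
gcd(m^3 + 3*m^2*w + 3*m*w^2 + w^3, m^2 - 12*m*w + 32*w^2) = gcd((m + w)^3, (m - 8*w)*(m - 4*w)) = 1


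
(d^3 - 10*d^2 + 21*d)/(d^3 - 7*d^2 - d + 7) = d*(d - 3)/(d^2 - 1)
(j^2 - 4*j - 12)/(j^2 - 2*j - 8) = (j - 6)/(j - 4)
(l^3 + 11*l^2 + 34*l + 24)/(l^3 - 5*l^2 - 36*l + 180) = (l^2 + 5*l + 4)/(l^2 - 11*l + 30)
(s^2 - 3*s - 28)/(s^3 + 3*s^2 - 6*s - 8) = (s - 7)/(s^2 - s - 2)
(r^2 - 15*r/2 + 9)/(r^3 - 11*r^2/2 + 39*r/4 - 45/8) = 4*(r - 6)/(4*r^2 - 16*r + 15)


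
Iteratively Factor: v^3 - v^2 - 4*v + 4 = (v + 2)*(v^2 - 3*v + 2) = (v - 2)*(v + 2)*(v - 1)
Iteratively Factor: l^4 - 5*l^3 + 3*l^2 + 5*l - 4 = (l - 1)*(l^3 - 4*l^2 - l + 4) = (l - 1)*(l + 1)*(l^2 - 5*l + 4) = (l - 4)*(l - 1)*(l + 1)*(l - 1)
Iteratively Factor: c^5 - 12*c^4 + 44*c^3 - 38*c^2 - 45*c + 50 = (c + 1)*(c^4 - 13*c^3 + 57*c^2 - 95*c + 50) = (c - 5)*(c + 1)*(c^3 - 8*c^2 + 17*c - 10) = (c - 5)^2*(c + 1)*(c^2 - 3*c + 2) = (c - 5)^2*(c - 2)*(c + 1)*(c - 1)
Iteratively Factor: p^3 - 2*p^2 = (p)*(p^2 - 2*p) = p^2*(p - 2)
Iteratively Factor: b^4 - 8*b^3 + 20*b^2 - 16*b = (b - 2)*(b^3 - 6*b^2 + 8*b) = (b - 4)*(b - 2)*(b^2 - 2*b) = b*(b - 4)*(b - 2)*(b - 2)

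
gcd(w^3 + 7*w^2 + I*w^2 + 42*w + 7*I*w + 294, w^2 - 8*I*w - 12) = w - 6*I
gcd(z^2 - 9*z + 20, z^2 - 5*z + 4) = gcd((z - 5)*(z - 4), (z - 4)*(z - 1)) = z - 4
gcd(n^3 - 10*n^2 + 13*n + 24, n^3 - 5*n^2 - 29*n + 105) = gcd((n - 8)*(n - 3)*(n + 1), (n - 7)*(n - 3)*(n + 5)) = n - 3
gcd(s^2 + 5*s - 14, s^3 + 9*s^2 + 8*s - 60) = s - 2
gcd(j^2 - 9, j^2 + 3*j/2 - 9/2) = j + 3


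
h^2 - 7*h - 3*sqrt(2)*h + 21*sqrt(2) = (h - 7)*(h - 3*sqrt(2))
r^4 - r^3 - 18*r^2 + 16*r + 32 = (r - 4)*(r - 2)*(r + 1)*(r + 4)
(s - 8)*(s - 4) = s^2 - 12*s + 32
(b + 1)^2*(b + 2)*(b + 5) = b^4 + 9*b^3 + 25*b^2 + 27*b + 10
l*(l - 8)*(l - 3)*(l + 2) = l^4 - 9*l^3 + 2*l^2 + 48*l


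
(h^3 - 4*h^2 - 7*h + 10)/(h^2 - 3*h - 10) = h - 1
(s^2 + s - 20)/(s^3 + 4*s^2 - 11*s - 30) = (s - 4)/(s^2 - s - 6)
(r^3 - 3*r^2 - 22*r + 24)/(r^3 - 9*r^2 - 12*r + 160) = (r^2 - 7*r + 6)/(r^2 - 13*r + 40)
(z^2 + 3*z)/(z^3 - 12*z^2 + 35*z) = (z + 3)/(z^2 - 12*z + 35)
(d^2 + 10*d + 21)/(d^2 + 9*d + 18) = (d + 7)/(d + 6)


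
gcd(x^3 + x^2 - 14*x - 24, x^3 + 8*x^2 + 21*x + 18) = x^2 + 5*x + 6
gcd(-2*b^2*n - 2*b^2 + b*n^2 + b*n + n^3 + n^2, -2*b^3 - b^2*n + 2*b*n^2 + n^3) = 2*b^2 - b*n - n^2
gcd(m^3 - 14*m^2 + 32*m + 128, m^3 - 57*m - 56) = m - 8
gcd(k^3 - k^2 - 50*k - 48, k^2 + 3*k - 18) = k + 6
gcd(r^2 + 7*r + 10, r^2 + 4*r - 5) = r + 5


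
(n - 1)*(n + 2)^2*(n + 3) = n^4 + 6*n^3 + 9*n^2 - 4*n - 12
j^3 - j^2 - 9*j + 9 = (j - 3)*(j - 1)*(j + 3)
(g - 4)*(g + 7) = g^2 + 3*g - 28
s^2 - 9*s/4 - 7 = (s - 4)*(s + 7/4)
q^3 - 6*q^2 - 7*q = q*(q - 7)*(q + 1)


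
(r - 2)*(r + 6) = r^2 + 4*r - 12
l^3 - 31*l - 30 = (l - 6)*(l + 1)*(l + 5)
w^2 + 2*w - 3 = (w - 1)*(w + 3)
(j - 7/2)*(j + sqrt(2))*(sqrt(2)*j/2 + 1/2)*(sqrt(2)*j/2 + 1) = j^4/2 - 7*j^3/4 + 5*sqrt(2)*j^3/4 - 35*sqrt(2)*j^2/8 + 2*j^2 - 7*j + sqrt(2)*j/2 - 7*sqrt(2)/4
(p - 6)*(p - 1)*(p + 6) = p^3 - p^2 - 36*p + 36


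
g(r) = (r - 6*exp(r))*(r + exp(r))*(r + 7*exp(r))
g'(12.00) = -543242326232011646.26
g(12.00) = -181084757580050974.60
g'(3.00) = -1136143.07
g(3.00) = -389562.73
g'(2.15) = -95568.39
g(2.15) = -32980.83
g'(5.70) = -3408999097.26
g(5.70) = -1142059636.20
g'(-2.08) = 14.80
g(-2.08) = -6.67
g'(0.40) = -579.24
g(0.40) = -175.40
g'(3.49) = -4790918.28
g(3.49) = -1633142.02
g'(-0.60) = -18.20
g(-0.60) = 0.65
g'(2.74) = -531324.97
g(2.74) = -182700.37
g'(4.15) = -33692553.54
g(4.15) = -11402918.98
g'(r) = (1 - 6*exp(r))*(r + exp(r))*(r + 7*exp(r)) + (r - 6*exp(r))*(r + exp(r))*(7*exp(r) + 1) + (r - 6*exp(r))*(r + 7*exp(r))*(exp(r) + 1)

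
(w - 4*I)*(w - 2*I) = w^2 - 6*I*w - 8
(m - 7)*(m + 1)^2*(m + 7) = m^4 + 2*m^3 - 48*m^2 - 98*m - 49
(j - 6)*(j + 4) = j^2 - 2*j - 24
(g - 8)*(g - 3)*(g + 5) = g^3 - 6*g^2 - 31*g + 120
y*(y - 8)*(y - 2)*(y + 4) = y^4 - 6*y^3 - 24*y^2 + 64*y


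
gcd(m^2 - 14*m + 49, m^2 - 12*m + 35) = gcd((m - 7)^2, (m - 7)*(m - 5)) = m - 7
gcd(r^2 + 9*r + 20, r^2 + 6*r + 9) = 1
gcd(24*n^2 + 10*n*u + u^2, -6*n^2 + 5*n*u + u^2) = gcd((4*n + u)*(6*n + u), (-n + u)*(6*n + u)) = 6*n + u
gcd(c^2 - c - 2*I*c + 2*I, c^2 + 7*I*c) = 1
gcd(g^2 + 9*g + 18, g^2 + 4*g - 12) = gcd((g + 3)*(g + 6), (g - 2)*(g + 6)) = g + 6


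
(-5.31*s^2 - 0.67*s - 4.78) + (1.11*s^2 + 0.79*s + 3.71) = -4.2*s^2 + 0.12*s - 1.07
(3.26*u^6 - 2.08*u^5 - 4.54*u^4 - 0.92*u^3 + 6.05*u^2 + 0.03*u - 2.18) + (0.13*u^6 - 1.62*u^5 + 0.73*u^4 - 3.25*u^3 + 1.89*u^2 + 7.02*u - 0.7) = 3.39*u^6 - 3.7*u^5 - 3.81*u^4 - 4.17*u^3 + 7.94*u^2 + 7.05*u - 2.88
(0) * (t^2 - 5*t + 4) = 0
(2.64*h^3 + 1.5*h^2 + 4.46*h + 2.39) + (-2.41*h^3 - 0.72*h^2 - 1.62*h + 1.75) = 0.23*h^3 + 0.78*h^2 + 2.84*h + 4.14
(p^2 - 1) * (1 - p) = -p^3 + p^2 + p - 1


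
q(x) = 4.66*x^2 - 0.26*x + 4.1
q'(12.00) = 111.58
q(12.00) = 672.02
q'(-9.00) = -84.14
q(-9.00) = 383.90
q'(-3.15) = -29.62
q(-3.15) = 51.16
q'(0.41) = 3.56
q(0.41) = 4.78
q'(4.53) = 41.96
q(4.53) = 98.55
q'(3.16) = 29.19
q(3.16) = 49.81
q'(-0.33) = -3.34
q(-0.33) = 4.69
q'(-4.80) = -45.00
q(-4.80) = 112.71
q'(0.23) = 1.88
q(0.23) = 4.29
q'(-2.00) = -18.90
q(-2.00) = 23.26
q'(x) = 9.32*x - 0.26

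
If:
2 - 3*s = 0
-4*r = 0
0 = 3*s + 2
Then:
No Solution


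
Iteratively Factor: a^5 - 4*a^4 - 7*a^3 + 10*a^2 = (a + 2)*(a^4 - 6*a^3 + 5*a^2) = (a - 1)*(a + 2)*(a^3 - 5*a^2) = a*(a - 1)*(a + 2)*(a^2 - 5*a) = a^2*(a - 1)*(a + 2)*(a - 5)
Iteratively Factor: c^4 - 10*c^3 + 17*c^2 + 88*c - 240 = (c + 3)*(c^3 - 13*c^2 + 56*c - 80) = (c - 4)*(c + 3)*(c^2 - 9*c + 20) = (c - 4)^2*(c + 3)*(c - 5)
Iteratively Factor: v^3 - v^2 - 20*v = (v)*(v^2 - v - 20) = v*(v + 4)*(v - 5)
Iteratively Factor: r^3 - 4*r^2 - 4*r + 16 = (r - 4)*(r^2 - 4) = (r - 4)*(r + 2)*(r - 2)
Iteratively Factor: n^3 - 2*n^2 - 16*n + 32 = (n + 4)*(n^2 - 6*n + 8) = (n - 2)*(n + 4)*(n - 4)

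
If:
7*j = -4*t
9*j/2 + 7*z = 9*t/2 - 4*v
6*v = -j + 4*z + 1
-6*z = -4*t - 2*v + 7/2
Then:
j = -22/13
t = 77/26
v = 23/13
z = 103/52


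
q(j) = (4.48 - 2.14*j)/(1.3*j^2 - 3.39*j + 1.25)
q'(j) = (3.39 - 2.6*j)*(4.48 - 2.14*j)/(1.3*j^2 - 3.39*j + 1.25)^2 - 2.14/(1.3*j^2 - 3.39*j + 1.25)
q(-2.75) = 0.51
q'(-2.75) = 0.16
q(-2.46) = 0.56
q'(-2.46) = 0.19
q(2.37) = -1.14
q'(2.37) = 1.99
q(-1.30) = 0.92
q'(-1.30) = 0.52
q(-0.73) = 1.37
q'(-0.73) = 1.15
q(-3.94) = 0.37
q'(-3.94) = 0.08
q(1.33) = -1.70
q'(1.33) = 2.11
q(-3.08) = 0.46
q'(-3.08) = 0.13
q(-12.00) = 0.13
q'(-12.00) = 0.01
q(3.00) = -0.70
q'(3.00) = 0.34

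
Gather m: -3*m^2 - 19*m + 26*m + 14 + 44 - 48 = -3*m^2 + 7*m + 10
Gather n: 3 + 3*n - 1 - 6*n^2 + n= -6*n^2 + 4*n + 2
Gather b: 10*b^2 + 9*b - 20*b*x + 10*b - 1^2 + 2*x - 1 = 10*b^2 + b*(19 - 20*x) + 2*x - 2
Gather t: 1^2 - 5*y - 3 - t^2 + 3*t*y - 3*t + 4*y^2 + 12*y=-t^2 + t*(3*y - 3) + 4*y^2 + 7*y - 2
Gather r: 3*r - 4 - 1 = 3*r - 5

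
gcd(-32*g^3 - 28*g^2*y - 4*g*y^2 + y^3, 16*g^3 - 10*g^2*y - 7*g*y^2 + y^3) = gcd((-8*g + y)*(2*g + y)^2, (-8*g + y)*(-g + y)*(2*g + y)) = -16*g^2 - 6*g*y + y^2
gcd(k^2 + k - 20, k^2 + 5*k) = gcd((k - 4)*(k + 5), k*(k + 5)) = k + 5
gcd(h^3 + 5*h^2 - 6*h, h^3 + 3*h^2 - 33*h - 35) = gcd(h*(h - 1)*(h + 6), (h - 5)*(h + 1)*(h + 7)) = 1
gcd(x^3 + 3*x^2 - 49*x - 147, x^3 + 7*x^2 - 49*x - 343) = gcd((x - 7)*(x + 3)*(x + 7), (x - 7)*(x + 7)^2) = x^2 - 49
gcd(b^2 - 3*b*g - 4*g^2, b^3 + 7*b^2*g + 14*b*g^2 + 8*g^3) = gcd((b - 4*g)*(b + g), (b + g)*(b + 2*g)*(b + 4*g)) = b + g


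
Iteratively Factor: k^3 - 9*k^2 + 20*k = (k - 5)*(k^2 - 4*k) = k*(k - 5)*(k - 4)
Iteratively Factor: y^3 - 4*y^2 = (y)*(y^2 - 4*y) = y*(y - 4)*(y)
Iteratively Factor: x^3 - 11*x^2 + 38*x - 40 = (x - 5)*(x^2 - 6*x + 8) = (x - 5)*(x - 2)*(x - 4)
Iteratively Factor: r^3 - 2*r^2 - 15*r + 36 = (r + 4)*(r^2 - 6*r + 9) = (r - 3)*(r + 4)*(r - 3)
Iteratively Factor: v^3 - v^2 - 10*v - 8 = (v + 2)*(v^2 - 3*v - 4) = (v + 1)*(v + 2)*(v - 4)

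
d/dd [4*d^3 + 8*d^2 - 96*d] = 12*d^2 + 16*d - 96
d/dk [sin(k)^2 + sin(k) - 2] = sin(2*k) + cos(k)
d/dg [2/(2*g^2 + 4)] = -2*g/(g^2 + 2)^2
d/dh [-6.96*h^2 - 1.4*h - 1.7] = -13.92*h - 1.4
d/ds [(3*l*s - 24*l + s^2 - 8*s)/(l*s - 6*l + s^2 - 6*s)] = (-(l + 2*s - 6)*(3*l*s - 24*l + s^2 - 8*s) + (3*l + 2*s - 8)*(l*s - 6*l + s^2 - 6*s))/(l*s - 6*l + s^2 - 6*s)^2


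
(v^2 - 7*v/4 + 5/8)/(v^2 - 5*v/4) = (v - 1/2)/v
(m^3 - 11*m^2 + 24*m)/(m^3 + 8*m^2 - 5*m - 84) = m*(m - 8)/(m^2 + 11*m + 28)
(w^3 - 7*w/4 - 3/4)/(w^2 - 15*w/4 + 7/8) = 2*(4*w^3 - 7*w - 3)/(8*w^2 - 30*w + 7)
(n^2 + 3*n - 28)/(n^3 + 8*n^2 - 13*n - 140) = 1/(n + 5)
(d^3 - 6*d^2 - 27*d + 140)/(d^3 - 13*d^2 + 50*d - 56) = (d + 5)/(d - 2)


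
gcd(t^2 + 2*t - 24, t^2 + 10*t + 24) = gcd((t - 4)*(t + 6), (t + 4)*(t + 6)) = t + 6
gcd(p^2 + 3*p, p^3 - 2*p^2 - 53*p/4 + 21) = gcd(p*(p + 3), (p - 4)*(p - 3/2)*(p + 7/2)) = 1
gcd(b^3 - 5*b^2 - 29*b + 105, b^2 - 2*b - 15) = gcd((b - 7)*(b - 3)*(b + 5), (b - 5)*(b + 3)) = 1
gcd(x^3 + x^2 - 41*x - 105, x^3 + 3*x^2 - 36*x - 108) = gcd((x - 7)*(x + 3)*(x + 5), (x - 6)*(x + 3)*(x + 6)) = x + 3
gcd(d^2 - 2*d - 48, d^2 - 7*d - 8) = d - 8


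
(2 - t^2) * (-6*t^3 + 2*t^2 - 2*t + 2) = 6*t^5 - 2*t^4 - 10*t^3 + 2*t^2 - 4*t + 4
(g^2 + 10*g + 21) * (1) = g^2 + 10*g + 21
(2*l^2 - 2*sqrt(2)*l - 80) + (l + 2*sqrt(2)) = 2*l^2 - 2*sqrt(2)*l + l - 80 + 2*sqrt(2)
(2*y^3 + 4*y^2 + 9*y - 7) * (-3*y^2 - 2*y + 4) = -6*y^5 - 16*y^4 - 27*y^3 + 19*y^2 + 50*y - 28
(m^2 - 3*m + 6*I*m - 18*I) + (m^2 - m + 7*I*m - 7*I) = 2*m^2 - 4*m + 13*I*m - 25*I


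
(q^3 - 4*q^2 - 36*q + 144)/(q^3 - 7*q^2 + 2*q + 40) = (q^2 - 36)/(q^2 - 3*q - 10)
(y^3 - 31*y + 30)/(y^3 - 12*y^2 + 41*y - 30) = (y + 6)/(y - 6)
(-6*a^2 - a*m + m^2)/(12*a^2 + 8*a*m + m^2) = (-3*a + m)/(6*a + m)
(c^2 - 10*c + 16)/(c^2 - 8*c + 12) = (c - 8)/(c - 6)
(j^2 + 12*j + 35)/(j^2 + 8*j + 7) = (j + 5)/(j + 1)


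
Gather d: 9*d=9*d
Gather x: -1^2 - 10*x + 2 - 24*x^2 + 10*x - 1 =-24*x^2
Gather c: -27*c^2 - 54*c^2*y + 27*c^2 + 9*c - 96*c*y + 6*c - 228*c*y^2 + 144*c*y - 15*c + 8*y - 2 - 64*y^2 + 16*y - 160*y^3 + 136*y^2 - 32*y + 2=-54*c^2*y + c*(-228*y^2 + 48*y) - 160*y^3 + 72*y^2 - 8*y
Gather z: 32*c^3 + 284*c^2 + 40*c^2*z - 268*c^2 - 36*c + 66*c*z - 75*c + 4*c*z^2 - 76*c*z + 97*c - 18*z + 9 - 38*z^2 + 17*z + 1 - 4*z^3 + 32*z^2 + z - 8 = 32*c^3 + 16*c^2 - 14*c - 4*z^3 + z^2*(4*c - 6) + z*(40*c^2 - 10*c) + 2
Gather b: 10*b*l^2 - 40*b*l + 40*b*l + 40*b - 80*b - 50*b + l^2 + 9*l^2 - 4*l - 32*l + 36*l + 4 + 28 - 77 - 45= b*(10*l^2 - 90) + 10*l^2 - 90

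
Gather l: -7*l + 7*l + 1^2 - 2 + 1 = 0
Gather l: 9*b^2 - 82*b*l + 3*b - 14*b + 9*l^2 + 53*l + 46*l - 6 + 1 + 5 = 9*b^2 - 11*b + 9*l^2 + l*(99 - 82*b)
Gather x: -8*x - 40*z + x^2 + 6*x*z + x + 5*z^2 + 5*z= x^2 + x*(6*z - 7) + 5*z^2 - 35*z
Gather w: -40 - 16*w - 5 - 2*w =-18*w - 45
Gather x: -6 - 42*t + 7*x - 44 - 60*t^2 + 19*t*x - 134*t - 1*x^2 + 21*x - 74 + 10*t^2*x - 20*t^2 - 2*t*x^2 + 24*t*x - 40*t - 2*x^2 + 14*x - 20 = -80*t^2 - 216*t + x^2*(-2*t - 3) + x*(10*t^2 + 43*t + 42) - 144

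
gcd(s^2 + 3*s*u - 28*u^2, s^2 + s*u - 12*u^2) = 1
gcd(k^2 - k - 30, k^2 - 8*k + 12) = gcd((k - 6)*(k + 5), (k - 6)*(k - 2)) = k - 6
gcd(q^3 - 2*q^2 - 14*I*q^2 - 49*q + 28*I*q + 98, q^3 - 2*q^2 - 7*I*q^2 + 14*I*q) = q^2 + q*(-2 - 7*I) + 14*I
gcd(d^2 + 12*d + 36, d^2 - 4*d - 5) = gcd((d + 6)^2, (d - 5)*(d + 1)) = 1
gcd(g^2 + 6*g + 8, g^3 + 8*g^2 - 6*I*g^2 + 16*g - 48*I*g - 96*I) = g + 4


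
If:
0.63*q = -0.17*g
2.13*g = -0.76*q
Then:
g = 0.00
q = 0.00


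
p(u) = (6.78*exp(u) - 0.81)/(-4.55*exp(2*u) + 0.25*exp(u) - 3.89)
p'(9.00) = 0.00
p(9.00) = 0.00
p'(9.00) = 0.00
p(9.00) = 0.00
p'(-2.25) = -0.18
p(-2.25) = 0.02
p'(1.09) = 0.36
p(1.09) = -0.45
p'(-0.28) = -0.27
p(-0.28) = -0.68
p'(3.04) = 0.07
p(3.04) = -0.07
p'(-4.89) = -0.01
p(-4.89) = 0.20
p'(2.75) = 0.09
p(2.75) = -0.09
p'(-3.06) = -0.08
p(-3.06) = 0.13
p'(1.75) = 0.23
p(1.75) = -0.25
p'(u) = (6.78*exp(u) - 0.81)*(9.1*exp(2*u) - 0.25*exp(u))/(-4.55*exp(2*u) + 0.25*exp(u) - 3.89)^2 + 6.78*exp(u)/(-4.55*exp(2*u) + 0.25*exp(u) - 3.89)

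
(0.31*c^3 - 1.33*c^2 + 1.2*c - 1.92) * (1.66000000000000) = 0.5146*c^3 - 2.2078*c^2 + 1.992*c - 3.1872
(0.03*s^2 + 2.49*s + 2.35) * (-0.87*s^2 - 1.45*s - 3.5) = -0.0261*s^4 - 2.2098*s^3 - 5.76*s^2 - 12.1225*s - 8.225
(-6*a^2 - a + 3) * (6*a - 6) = -36*a^3 + 30*a^2 + 24*a - 18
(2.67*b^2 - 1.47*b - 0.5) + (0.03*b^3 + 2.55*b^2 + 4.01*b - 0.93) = 0.03*b^3 + 5.22*b^2 + 2.54*b - 1.43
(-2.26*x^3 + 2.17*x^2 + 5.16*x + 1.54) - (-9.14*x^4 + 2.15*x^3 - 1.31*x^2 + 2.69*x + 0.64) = 9.14*x^4 - 4.41*x^3 + 3.48*x^2 + 2.47*x + 0.9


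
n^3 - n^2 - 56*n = n*(n - 8)*(n + 7)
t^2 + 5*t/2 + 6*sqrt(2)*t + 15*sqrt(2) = (t + 5/2)*(t + 6*sqrt(2))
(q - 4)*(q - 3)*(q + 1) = q^3 - 6*q^2 + 5*q + 12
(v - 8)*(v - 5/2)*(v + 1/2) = v^3 - 10*v^2 + 59*v/4 + 10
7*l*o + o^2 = o*(7*l + o)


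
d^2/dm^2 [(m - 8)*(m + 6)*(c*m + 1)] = 6*c*m - 4*c + 2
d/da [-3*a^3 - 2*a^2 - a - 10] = -9*a^2 - 4*a - 1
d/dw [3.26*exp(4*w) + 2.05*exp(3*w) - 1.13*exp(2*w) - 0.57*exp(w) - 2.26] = (13.04*exp(3*w) + 6.15*exp(2*w) - 2.26*exp(w) - 0.57)*exp(w)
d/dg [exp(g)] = exp(g)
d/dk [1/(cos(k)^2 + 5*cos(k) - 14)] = (2*cos(k) + 5)*sin(k)/(cos(k)^2 + 5*cos(k) - 14)^2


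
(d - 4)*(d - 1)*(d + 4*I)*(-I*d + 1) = -I*d^4 + 5*d^3 + 5*I*d^3 - 25*d^2 + 20*d - 20*I*d + 16*I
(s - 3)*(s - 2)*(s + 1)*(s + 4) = s^4 - 15*s^2 + 10*s + 24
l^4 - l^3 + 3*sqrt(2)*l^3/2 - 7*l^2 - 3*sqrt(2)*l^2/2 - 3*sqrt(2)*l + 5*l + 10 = (l - 2)*(l + 1)*(l - sqrt(2))*(l + 5*sqrt(2)/2)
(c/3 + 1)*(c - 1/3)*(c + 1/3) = c^3/3 + c^2 - c/27 - 1/9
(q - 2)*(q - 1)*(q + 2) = q^3 - q^2 - 4*q + 4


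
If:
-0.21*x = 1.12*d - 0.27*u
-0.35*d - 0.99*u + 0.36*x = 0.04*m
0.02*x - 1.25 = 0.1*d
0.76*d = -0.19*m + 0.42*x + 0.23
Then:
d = -4.60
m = 106.96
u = 11.67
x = 39.52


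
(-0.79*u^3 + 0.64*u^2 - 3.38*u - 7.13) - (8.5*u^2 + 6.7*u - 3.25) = -0.79*u^3 - 7.86*u^2 - 10.08*u - 3.88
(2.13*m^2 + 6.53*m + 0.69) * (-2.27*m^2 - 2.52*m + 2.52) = -4.8351*m^4 - 20.1907*m^3 - 12.6543*m^2 + 14.7168*m + 1.7388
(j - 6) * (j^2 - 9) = j^3 - 6*j^2 - 9*j + 54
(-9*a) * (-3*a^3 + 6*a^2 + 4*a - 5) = 27*a^4 - 54*a^3 - 36*a^2 + 45*a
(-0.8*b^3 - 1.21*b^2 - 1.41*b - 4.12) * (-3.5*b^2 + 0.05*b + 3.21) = 2.8*b^5 + 4.195*b^4 + 2.3065*b^3 + 10.4654*b^2 - 4.7321*b - 13.2252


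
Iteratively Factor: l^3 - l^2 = (l)*(l^2 - l) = l*(l - 1)*(l)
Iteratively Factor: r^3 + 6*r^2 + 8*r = (r + 2)*(r^2 + 4*r) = (r + 2)*(r + 4)*(r)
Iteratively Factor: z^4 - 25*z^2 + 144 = (z - 3)*(z^3 + 3*z^2 - 16*z - 48) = (z - 3)*(z + 4)*(z^2 - z - 12) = (z - 4)*(z - 3)*(z + 4)*(z + 3)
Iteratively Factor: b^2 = (b)*(b)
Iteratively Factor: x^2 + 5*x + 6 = (x + 3)*(x + 2)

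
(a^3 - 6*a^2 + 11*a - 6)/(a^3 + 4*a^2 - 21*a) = (a^2 - 3*a + 2)/(a*(a + 7))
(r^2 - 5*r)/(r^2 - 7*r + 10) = r/(r - 2)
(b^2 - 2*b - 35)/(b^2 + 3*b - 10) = (b - 7)/(b - 2)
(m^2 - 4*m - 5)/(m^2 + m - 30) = (m + 1)/(m + 6)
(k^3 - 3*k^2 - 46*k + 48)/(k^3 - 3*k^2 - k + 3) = (k^2 - 2*k - 48)/(k^2 - 2*k - 3)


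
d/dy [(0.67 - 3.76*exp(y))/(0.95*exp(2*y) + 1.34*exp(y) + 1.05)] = (3.572*exp(2*y) - 1.273*exp(y) - 4.8458)*exp(y)/(0.9025*exp(4*y) + 2.546*exp(3*y) + 3.7906*exp(2*y) + 2.814*exp(y) + 1.1025)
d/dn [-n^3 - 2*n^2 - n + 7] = -3*n^2 - 4*n - 1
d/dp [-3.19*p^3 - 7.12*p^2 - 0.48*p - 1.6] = -9.57*p^2 - 14.24*p - 0.48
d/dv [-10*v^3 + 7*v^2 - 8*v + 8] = -30*v^2 + 14*v - 8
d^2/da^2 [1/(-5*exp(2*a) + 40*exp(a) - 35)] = 4*(-2*(exp(a) - 4)^2*exp(a) + (exp(a) - 2)*(exp(2*a) - 8*exp(a) + 7))*exp(a)/(5*(exp(2*a) - 8*exp(a) + 7)^3)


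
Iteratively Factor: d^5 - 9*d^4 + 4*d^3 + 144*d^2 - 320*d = (d - 4)*(d^4 - 5*d^3 - 16*d^2 + 80*d) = d*(d - 4)*(d^3 - 5*d^2 - 16*d + 80) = d*(d - 5)*(d - 4)*(d^2 - 16) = d*(d - 5)*(d - 4)^2*(d + 4)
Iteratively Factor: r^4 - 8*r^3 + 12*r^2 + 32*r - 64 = (r - 4)*(r^3 - 4*r^2 - 4*r + 16) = (r - 4)^2*(r^2 - 4) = (r - 4)^2*(r - 2)*(r + 2)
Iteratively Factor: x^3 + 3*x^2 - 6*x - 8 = (x + 4)*(x^2 - x - 2) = (x + 1)*(x + 4)*(x - 2)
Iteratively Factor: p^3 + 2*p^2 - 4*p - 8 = (p + 2)*(p^2 - 4) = (p - 2)*(p + 2)*(p + 2)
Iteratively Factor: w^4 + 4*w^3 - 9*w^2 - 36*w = (w + 3)*(w^3 + w^2 - 12*w) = (w - 3)*(w + 3)*(w^2 + 4*w) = w*(w - 3)*(w + 3)*(w + 4)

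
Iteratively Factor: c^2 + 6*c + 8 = (c + 2)*(c + 4)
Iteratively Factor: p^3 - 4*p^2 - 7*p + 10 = (p - 1)*(p^2 - 3*p - 10) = (p - 5)*(p - 1)*(p + 2)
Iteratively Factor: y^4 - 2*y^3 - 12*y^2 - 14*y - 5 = (y + 1)*(y^3 - 3*y^2 - 9*y - 5) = (y - 5)*(y + 1)*(y^2 + 2*y + 1) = (y - 5)*(y + 1)^2*(y + 1)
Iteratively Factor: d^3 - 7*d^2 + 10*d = (d - 2)*(d^2 - 5*d) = d*(d - 2)*(d - 5)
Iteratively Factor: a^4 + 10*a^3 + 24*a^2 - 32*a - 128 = (a + 4)*(a^3 + 6*a^2 - 32) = (a - 2)*(a + 4)*(a^2 + 8*a + 16) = (a - 2)*(a + 4)^2*(a + 4)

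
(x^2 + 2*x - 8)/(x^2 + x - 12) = (x - 2)/(x - 3)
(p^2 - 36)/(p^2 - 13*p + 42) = (p + 6)/(p - 7)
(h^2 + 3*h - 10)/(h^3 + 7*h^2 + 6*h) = (h^2 + 3*h - 10)/(h*(h^2 + 7*h + 6))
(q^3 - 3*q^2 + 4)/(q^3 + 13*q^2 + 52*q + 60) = (q^3 - 3*q^2 + 4)/(q^3 + 13*q^2 + 52*q + 60)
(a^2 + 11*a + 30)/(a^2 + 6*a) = (a + 5)/a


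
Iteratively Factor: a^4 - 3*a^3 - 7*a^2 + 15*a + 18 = (a - 3)*(a^3 - 7*a - 6) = (a - 3)*(a + 1)*(a^2 - a - 6) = (a - 3)^2*(a + 1)*(a + 2)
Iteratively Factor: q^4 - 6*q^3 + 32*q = (q - 4)*(q^3 - 2*q^2 - 8*q) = (q - 4)*(q + 2)*(q^2 - 4*q) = (q - 4)^2*(q + 2)*(q)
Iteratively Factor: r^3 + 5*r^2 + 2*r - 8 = (r + 4)*(r^2 + r - 2) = (r - 1)*(r + 4)*(r + 2)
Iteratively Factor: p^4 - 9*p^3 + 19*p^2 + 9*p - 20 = (p - 1)*(p^3 - 8*p^2 + 11*p + 20) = (p - 1)*(p + 1)*(p^2 - 9*p + 20) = (p - 4)*(p - 1)*(p + 1)*(p - 5)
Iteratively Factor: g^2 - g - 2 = (g + 1)*(g - 2)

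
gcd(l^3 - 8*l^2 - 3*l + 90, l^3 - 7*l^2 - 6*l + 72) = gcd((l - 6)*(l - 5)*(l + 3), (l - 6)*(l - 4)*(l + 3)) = l^2 - 3*l - 18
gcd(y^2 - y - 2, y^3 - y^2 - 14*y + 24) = y - 2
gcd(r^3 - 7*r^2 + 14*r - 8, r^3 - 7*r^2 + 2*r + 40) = r - 4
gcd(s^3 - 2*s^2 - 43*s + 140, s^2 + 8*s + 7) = s + 7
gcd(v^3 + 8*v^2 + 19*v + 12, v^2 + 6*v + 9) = v + 3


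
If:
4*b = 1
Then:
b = 1/4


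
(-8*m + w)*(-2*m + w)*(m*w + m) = 16*m^3*w + 16*m^3 - 10*m^2*w^2 - 10*m^2*w + m*w^3 + m*w^2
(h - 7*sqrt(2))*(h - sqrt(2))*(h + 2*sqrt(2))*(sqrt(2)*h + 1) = sqrt(2)*h^4 - 11*h^3 - 24*sqrt(2)*h^2 + 38*h + 28*sqrt(2)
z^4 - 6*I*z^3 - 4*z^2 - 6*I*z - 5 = (z - 5*I)*(z - I)^2*(z + I)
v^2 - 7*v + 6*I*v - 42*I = (v - 7)*(v + 6*I)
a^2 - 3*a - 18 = (a - 6)*(a + 3)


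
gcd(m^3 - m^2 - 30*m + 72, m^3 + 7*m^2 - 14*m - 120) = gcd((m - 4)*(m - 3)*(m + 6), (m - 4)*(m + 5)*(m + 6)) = m^2 + 2*m - 24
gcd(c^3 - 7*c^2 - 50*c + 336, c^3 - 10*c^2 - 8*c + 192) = c^2 - 14*c + 48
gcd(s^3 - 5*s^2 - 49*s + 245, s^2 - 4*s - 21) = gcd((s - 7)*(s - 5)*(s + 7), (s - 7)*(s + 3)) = s - 7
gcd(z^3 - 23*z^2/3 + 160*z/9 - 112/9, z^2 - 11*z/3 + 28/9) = z^2 - 11*z/3 + 28/9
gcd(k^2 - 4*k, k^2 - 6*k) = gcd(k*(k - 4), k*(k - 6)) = k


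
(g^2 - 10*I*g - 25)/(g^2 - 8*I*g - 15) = (g - 5*I)/(g - 3*I)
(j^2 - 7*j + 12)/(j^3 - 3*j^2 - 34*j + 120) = (j - 3)/(j^2 + j - 30)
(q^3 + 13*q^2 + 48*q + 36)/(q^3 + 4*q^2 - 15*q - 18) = (q + 6)/(q - 3)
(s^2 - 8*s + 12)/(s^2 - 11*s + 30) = (s - 2)/(s - 5)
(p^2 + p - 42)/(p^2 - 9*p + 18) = (p + 7)/(p - 3)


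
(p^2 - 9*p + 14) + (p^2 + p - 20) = 2*p^2 - 8*p - 6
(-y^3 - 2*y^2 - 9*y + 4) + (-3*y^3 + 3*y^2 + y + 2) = -4*y^3 + y^2 - 8*y + 6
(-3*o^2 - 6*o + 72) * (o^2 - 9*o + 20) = -3*o^4 + 21*o^3 + 66*o^2 - 768*o + 1440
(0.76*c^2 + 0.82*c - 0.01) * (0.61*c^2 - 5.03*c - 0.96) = 0.4636*c^4 - 3.3226*c^3 - 4.8603*c^2 - 0.7369*c + 0.0096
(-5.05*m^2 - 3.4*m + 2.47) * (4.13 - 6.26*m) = 31.613*m^3 + 0.427499999999998*m^2 - 29.5042*m + 10.2011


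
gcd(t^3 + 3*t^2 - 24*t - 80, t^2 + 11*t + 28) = t + 4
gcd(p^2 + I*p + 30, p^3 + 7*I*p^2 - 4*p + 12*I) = p + 6*I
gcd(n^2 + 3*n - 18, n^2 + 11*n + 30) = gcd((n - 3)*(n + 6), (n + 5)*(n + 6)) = n + 6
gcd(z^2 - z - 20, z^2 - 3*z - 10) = z - 5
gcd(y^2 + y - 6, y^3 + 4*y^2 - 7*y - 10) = y - 2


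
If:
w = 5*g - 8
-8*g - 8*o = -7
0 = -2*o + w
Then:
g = 39/28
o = -29/56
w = -29/28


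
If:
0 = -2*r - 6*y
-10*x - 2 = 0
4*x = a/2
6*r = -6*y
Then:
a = -8/5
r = 0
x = -1/5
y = 0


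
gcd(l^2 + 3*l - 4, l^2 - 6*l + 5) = l - 1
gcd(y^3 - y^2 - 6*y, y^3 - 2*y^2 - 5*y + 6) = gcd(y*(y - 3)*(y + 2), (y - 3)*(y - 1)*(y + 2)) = y^2 - y - 6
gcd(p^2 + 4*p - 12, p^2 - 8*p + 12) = p - 2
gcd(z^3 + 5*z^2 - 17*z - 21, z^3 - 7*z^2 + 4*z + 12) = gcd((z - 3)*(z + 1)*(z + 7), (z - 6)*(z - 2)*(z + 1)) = z + 1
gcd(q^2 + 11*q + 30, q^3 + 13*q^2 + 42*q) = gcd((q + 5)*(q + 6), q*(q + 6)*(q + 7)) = q + 6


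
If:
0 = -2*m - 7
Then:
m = -7/2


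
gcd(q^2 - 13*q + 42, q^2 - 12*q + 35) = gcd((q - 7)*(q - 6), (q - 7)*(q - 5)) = q - 7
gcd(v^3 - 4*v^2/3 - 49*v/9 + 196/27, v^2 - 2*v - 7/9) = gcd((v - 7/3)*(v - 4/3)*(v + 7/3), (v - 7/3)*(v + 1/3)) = v - 7/3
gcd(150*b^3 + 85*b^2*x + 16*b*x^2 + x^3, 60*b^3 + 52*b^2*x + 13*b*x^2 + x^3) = 30*b^2 + 11*b*x + x^2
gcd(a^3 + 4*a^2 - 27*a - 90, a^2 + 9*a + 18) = a^2 + 9*a + 18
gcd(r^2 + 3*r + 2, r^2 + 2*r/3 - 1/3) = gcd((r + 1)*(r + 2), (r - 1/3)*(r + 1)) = r + 1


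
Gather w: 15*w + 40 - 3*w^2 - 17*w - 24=-3*w^2 - 2*w + 16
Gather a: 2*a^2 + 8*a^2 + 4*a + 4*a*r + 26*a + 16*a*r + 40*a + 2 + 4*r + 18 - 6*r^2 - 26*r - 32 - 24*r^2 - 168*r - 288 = 10*a^2 + a*(20*r + 70) - 30*r^2 - 190*r - 300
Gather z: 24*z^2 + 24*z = 24*z^2 + 24*z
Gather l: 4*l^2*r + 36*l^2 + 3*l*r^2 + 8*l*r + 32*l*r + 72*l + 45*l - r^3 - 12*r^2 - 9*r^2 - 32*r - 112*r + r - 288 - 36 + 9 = l^2*(4*r + 36) + l*(3*r^2 + 40*r + 117) - r^3 - 21*r^2 - 143*r - 315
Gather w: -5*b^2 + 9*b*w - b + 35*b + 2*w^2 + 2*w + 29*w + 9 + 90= -5*b^2 + 34*b + 2*w^2 + w*(9*b + 31) + 99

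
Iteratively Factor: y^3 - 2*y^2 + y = (y - 1)*(y^2 - y) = y*(y - 1)*(y - 1)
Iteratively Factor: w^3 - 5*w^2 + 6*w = (w - 2)*(w^2 - 3*w) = (w - 3)*(w - 2)*(w)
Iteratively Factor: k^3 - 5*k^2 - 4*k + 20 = (k - 5)*(k^2 - 4) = (k - 5)*(k - 2)*(k + 2)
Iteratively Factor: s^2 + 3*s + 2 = (s + 2)*(s + 1)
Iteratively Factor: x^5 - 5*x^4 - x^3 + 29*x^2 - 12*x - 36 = (x + 2)*(x^4 - 7*x^3 + 13*x^2 + 3*x - 18) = (x - 2)*(x + 2)*(x^3 - 5*x^2 + 3*x + 9) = (x - 2)*(x + 1)*(x + 2)*(x^2 - 6*x + 9) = (x - 3)*(x - 2)*(x + 1)*(x + 2)*(x - 3)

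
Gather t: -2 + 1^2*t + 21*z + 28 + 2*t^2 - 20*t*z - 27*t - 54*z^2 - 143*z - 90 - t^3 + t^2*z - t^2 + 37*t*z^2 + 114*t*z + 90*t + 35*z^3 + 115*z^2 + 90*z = -t^3 + t^2*(z + 1) + t*(37*z^2 + 94*z + 64) + 35*z^3 + 61*z^2 - 32*z - 64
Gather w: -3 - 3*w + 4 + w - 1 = -2*w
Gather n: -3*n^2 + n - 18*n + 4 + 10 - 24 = -3*n^2 - 17*n - 10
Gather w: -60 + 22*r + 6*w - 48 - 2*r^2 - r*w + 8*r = -2*r^2 + 30*r + w*(6 - r) - 108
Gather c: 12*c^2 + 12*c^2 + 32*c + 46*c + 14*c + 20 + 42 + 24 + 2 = 24*c^2 + 92*c + 88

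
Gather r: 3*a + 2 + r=3*a + r + 2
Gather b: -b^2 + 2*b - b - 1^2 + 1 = -b^2 + b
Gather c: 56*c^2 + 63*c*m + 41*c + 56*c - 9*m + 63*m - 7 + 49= 56*c^2 + c*(63*m + 97) + 54*m + 42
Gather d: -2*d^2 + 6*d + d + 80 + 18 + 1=-2*d^2 + 7*d + 99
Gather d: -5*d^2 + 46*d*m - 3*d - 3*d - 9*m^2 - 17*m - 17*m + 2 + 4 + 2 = -5*d^2 + d*(46*m - 6) - 9*m^2 - 34*m + 8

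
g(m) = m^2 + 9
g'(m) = 2*m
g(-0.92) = 9.85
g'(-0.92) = -1.84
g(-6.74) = 54.43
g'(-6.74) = -13.48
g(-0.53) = 9.28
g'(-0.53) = -1.06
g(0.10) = 9.01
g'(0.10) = 0.20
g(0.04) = 9.00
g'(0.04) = 0.08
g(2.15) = 13.62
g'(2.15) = 4.30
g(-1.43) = 11.04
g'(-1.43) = -2.86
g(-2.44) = 14.95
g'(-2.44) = -4.88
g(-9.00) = 90.00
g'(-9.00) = -18.00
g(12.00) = 153.00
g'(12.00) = 24.00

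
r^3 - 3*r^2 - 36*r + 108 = (r - 6)*(r - 3)*(r + 6)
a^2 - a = a*(a - 1)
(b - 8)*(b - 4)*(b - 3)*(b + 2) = b^4 - 13*b^3 + 38*b^2 + 40*b - 192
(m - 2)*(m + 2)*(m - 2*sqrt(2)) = m^3 - 2*sqrt(2)*m^2 - 4*m + 8*sqrt(2)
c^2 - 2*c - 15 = (c - 5)*(c + 3)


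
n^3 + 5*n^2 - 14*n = n*(n - 2)*(n + 7)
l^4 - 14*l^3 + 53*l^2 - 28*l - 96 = (l - 8)*(l - 4)*(l - 3)*(l + 1)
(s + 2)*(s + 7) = s^2 + 9*s + 14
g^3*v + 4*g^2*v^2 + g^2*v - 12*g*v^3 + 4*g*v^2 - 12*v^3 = (g - 2*v)*(g + 6*v)*(g*v + v)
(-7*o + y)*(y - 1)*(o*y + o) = -7*o^2*y^2 + 7*o^2 + o*y^3 - o*y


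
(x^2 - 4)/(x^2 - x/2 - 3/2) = 2*(4 - x^2)/(-2*x^2 + x + 3)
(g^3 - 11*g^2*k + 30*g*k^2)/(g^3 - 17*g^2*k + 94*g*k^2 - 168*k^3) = g*(g - 5*k)/(g^2 - 11*g*k + 28*k^2)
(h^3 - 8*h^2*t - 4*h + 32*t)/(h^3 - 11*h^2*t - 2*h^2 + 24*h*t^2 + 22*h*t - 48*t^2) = (-h - 2)/(-h + 3*t)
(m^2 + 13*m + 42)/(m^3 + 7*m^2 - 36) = (m + 7)/(m^2 + m - 6)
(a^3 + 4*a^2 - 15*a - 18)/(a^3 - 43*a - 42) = (a - 3)/(a - 7)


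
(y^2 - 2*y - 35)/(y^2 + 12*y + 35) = (y - 7)/(y + 7)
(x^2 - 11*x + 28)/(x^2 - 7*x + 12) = (x - 7)/(x - 3)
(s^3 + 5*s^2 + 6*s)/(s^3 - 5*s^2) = (s^2 + 5*s + 6)/(s*(s - 5))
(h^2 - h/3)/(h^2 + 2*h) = (h - 1/3)/(h + 2)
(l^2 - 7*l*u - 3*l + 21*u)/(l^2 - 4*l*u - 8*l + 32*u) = (l^2 - 7*l*u - 3*l + 21*u)/(l^2 - 4*l*u - 8*l + 32*u)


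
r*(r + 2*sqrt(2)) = r^2 + 2*sqrt(2)*r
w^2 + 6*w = w*(w + 6)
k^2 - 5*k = k*(k - 5)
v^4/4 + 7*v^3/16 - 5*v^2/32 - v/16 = v*(v/4 + 1/2)*(v - 1/2)*(v + 1/4)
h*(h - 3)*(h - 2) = h^3 - 5*h^2 + 6*h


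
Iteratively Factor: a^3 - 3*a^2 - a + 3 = (a - 1)*(a^2 - 2*a - 3) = (a - 3)*(a - 1)*(a + 1)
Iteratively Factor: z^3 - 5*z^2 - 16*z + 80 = (z - 4)*(z^2 - z - 20) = (z - 4)*(z + 4)*(z - 5)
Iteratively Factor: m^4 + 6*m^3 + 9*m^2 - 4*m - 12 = (m - 1)*(m^3 + 7*m^2 + 16*m + 12) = (m - 1)*(m + 3)*(m^2 + 4*m + 4) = (m - 1)*(m + 2)*(m + 3)*(m + 2)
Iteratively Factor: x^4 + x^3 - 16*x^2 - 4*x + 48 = (x - 3)*(x^3 + 4*x^2 - 4*x - 16) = (x - 3)*(x - 2)*(x^2 + 6*x + 8) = (x - 3)*(x - 2)*(x + 2)*(x + 4)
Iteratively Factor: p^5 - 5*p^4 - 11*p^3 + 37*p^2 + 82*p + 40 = (p + 1)*(p^4 - 6*p^3 - 5*p^2 + 42*p + 40) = (p + 1)^2*(p^3 - 7*p^2 + 2*p + 40) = (p - 5)*(p + 1)^2*(p^2 - 2*p - 8) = (p - 5)*(p + 1)^2*(p + 2)*(p - 4)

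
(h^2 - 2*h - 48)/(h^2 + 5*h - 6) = (h - 8)/(h - 1)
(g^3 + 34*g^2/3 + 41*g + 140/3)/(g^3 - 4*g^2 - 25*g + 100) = (3*g^2 + 19*g + 28)/(3*(g^2 - 9*g + 20))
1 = 1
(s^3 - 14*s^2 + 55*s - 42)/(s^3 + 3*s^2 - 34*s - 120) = (s^2 - 8*s + 7)/(s^2 + 9*s + 20)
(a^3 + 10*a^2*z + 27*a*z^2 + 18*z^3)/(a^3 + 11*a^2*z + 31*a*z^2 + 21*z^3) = (a + 6*z)/(a + 7*z)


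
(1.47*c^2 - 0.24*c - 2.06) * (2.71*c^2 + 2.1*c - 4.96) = 3.9837*c^4 + 2.4366*c^3 - 13.3778*c^2 - 3.1356*c + 10.2176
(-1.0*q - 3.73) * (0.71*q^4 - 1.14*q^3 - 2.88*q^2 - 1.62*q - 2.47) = -0.71*q^5 - 1.5083*q^4 + 7.1322*q^3 + 12.3624*q^2 + 8.5126*q + 9.2131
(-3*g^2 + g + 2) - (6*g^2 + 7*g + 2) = -9*g^2 - 6*g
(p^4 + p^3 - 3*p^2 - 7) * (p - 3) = p^5 - 2*p^4 - 6*p^3 + 9*p^2 - 7*p + 21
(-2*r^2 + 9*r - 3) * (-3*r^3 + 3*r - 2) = 6*r^5 - 27*r^4 + 3*r^3 + 31*r^2 - 27*r + 6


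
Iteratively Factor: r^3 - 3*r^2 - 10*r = (r - 5)*(r^2 + 2*r) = r*(r - 5)*(r + 2)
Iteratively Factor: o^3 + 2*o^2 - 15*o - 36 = (o - 4)*(o^2 + 6*o + 9) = (o - 4)*(o + 3)*(o + 3)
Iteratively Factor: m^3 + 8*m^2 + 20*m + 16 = (m + 4)*(m^2 + 4*m + 4) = (m + 2)*(m + 4)*(m + 2)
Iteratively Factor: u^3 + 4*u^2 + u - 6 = (u + 2)*(u^2 + 2*u - 3) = (u + 2)*(u + 3)*(u - 1)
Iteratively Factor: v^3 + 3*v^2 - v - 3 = (v + 3)*(v^2 - 1) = (v + 1)*(v + 3)*(v - 1)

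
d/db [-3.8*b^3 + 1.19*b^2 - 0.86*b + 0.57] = -11.4*b^2 + 2.38*b - 0.86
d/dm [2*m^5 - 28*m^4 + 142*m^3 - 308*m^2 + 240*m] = 10*m^4 - 112*m^3 + 426*m^2 - 616*m + 240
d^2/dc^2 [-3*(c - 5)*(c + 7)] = -6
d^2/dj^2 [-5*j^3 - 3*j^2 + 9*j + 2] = -30*j - 6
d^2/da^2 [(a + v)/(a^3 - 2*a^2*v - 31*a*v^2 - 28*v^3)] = 2*(-3*a^2 + 9*a*v - 37*v^2)/(-a^6 + 9*a^5*v + 57*a^4*v^2 - 477*a^3*v^3 - 1596*a^2*v^4 + 7056*a*v^5 + 21952*v^6)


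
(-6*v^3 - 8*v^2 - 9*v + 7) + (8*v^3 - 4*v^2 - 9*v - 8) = 2*v^3 - 12*v^2 - 18*v - 1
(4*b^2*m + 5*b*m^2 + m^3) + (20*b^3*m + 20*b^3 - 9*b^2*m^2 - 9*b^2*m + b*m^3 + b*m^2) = 20*b^3*m + 20*b^3 - 9*b^2*m^2 - 5*b^2*m + b*m^3 + 6*b*m^2 + m^3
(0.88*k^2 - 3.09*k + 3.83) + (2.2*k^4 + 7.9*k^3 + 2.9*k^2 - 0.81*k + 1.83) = 2.2*k^4 + 7.9*k^3 + 3.78*k^2 - 3.9*k + 5.66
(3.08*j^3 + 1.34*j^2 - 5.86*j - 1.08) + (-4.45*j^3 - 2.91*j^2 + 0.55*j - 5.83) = -1.37*j^3 - 1.57*j^2 - 5.31*j - 6.91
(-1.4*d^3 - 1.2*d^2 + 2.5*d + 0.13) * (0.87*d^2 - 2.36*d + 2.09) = -1.218*d^5 + 2.26*d^4 + 2.081*d^3 - 8.2949*d^2 + 4.9182*d + 0.2717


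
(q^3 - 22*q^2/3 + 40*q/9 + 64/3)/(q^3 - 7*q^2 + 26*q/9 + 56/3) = (3*q - 8)/(3*q - 7)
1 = 1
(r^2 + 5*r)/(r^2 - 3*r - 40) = r/(r - 8)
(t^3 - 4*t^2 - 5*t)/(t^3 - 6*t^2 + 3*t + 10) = t/(t - 2)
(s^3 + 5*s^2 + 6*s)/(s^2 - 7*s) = (s^2 + 5*s + 6)/(s - 7)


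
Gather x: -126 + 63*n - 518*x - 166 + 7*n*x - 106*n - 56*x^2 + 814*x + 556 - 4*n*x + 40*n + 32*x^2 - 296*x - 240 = 3*n*x - 3*n - 24*x^2 + 24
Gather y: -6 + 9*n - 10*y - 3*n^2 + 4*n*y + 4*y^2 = -3*n^2 + 9*n + 4*y^2 + y*(4*n - 10) - 6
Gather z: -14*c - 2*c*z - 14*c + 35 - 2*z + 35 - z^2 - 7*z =-28*c - z^2 + z*(-2*c - 9) + 70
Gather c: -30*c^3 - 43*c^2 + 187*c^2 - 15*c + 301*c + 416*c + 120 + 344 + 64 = -30*c^3 + 144*c^2 + 702*c + 528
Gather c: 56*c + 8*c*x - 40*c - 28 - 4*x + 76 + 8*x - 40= c*(8*x + 16) + 4*x + 8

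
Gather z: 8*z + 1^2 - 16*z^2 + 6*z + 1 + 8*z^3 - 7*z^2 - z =8*z^3 - 23*z^2 + 13*z + 2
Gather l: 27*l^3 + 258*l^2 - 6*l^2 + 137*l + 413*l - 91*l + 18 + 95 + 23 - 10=27*l^3 + 252*l^2 + 459*l + 126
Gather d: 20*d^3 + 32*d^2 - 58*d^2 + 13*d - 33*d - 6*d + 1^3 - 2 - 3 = 20*d^3 - 26*d^2 - 26*d - 4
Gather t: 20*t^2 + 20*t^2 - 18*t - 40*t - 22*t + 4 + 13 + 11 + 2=40*t^2 - 80*t + 30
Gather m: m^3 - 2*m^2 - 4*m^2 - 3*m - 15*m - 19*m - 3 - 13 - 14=m^3 - 6*m^2 - 37*m - 30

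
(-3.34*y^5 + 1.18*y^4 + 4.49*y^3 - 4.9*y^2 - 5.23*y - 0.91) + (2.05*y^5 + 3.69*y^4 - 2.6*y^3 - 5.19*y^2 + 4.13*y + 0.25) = -1.29*y^5 + 4.87*y^4 + 1.89*y^3 - 10.09*y^2 - 1.1*y - 0.66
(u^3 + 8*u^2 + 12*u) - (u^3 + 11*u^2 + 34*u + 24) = -3*u^2 - 22*u - 24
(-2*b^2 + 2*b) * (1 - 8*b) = 16*b^3 - 18*b^2 + 2*b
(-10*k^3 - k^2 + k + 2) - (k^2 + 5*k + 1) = -10*k^3 - 2*k^2 - 4*k + 1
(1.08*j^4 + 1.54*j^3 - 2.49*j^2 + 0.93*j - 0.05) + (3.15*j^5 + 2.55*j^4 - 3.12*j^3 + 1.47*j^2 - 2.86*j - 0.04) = 3.15*j^5 + 3.63*j^4 - 1.58*j^3 - 1.02*j^2 - 1.93*j - 0.09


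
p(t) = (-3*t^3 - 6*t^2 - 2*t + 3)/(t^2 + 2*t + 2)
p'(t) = (-2*t - 2)*(-3*t^3 - 6*t^2 - 2*t + 3)/(t^2 + 2*t + 2)^2 + (-9*t^2 - 12*t - 2)/(t^2 + 2*t + 2) = (-3*t^4 - 12*t^3 - 28*t^2 - 30*t - 10)/(t^4 + 4*t^3 + 8*t^2 + 8*t + 4)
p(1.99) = -4.87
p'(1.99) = -3.26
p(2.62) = -6.90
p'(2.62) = -3.21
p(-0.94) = 2.06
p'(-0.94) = 1.08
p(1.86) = -4.44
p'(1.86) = -3.27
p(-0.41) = 2.24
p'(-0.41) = -0.92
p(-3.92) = 10.43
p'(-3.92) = -3.40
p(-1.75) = 2.69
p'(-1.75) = -2.90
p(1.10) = -1.93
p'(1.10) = -3.32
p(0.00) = 1.50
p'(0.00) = -2.50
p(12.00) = -35.70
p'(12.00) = -3.02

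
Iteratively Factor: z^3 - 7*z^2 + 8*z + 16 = (z - 4)*(z^2 - 3*z - 4) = (z - 4)*(z + 1)*(z - 4)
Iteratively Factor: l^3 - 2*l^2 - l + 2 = (l - 2)*(l^2 - 1) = (l - 2)*(l + 1)*(l - 1)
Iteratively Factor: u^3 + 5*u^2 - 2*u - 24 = (u + 4)*(u^2 + u - 6) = (u - 2)*(u + 4)*(u + 3)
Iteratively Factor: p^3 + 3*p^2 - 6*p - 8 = (p + 4)*(p^2 - p - 2) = (p + 1)*(p + 4)*(p - 2)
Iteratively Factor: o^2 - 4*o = (o)*(o - 4)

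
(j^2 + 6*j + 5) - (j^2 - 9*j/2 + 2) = 21*j/2 + 3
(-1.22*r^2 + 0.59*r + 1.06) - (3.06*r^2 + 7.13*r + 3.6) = -4.28*r^2 - 6.54*r - 2.54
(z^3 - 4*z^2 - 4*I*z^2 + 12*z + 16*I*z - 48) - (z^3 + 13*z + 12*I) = -4*z^2 - 4*I*z^2 - z + 16*I*z - 48 - 12*I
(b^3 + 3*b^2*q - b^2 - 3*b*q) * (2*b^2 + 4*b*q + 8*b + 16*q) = 2*b^5 + 10*b^4*q + 6*b^4 + 12*b^3*q^2 + 30*b^3*q - 8*b^3 + 36*b^2*q^2 - 40*b^2*q - 48*b*q^2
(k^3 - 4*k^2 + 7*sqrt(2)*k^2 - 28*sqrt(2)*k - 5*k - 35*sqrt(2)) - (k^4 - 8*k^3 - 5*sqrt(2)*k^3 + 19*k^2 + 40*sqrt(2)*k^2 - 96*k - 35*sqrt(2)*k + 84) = -k^4 + 5*sqrt(2)*k^3 + 9*k^3 - 33*sqrt(2)*k^2 - 23*k^2 + 7*sqrt(2)*k + 91*k - 84 - 35*sqrt(2)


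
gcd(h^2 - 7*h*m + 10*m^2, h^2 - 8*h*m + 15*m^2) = h - 5*m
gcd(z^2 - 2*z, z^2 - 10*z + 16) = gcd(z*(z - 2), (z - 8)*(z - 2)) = z - 2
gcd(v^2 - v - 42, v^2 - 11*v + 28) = v - 7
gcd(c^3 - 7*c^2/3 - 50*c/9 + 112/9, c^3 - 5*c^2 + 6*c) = c - 2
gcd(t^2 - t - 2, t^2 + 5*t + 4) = t + 1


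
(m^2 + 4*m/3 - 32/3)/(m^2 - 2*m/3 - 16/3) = (m + 4)/(m + 2)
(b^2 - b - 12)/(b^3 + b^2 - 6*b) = (b - 4)/(b*(b - 2))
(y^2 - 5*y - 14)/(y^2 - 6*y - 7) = (y + 2)/(y + 1)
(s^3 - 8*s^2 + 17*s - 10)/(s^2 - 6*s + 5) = s - 2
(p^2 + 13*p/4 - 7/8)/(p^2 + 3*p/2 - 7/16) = 2*(2*p + 7)/(4*p + 7)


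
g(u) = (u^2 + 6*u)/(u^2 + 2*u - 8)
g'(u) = (-2*u - 2)*(u^2 + 6*u)/(u^2 + 2*u - 8)^2 + (2*u + 6)/(u^2 + 2*u - 8) = 4*(-u^2 - 4*u - 12)/(u^4 + 4*u^3 - 12*u^2 - 32*u + 64)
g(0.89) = -1.13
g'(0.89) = -2.22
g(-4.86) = -0.94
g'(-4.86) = -1.86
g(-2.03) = 1.02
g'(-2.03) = -0.51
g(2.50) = 6.54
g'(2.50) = -10.70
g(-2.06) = 1.03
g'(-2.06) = -0.52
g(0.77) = -0.89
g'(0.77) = -1.82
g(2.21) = 13.91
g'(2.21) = -60.50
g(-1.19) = 0.64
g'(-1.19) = -0.43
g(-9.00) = 0.49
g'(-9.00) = -0.08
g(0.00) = 0.00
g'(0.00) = -0.75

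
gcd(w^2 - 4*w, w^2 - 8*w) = w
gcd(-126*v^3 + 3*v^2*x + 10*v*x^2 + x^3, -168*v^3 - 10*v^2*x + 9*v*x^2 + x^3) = 42*v^2 + 13*v*x + x^2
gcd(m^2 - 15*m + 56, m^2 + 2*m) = 1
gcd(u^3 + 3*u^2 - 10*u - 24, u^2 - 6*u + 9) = u - 3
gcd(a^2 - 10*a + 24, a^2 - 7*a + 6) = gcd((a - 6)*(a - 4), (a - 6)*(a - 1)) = a - 6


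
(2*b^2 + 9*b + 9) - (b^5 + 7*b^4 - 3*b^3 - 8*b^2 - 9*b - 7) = -b^5 - 7*b^4 + 3*b^3 + 10*b^2 + 18*b + 16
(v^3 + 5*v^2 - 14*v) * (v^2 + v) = v^5 + 6*v^4 - 9*v^3 - 14*v^2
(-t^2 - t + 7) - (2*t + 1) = -t^2 - 3*t + 6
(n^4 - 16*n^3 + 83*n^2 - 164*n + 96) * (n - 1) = n^5 - 17*n^4 + 99*n^3 - 247*n^2 + 260*n - 96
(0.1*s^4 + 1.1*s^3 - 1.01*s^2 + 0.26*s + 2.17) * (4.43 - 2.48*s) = -0.248*s^5 - 2.285*s^4 + 7.3778*s^3 - 5.1191*s^2 - 4.2298*s + 9.6131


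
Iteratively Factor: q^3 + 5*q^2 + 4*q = (q)*(q^2 + 5*q + 4) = q*(q + 4)*(q + 1)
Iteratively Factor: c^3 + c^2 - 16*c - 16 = (c - 4)*(c^2 + 5*c + 4) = (c - 4)*(c + 4)*(c + 1)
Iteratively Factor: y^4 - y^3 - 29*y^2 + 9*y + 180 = (y - 3)*(y^3 + 2*y^2 - 23*y - 60) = (y - 3)*(y + 4)*(y^2 - 2*y - 15) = (y - 5)*(y - 3)*(y + 4)*(y + 3)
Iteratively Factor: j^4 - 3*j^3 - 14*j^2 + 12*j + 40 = (j - 5)*(j^3 + 2*j^2 - 4*j - 8) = (j - 5)*(j - 2)*(j^2 + 4*j + 4) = (j - 5)*(j - 2)*(j + 2)*(j + 2)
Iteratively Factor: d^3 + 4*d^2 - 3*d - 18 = (d - 2)*(d^2 + 6*d + 9) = (d - 2)*(d + 3)*(d + 3)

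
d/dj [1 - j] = -1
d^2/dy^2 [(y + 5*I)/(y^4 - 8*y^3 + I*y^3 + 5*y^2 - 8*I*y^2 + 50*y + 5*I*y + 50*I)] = (12*y^5 + y^4*(-8 + 116*I) + y^3*(-122 - 184*I) + y^2*(168 - 126*I) + y*(-158 + 600*I) - 80 + 630*I)/(y^10 + y^9*(-14 + 3*I) + y^8*(39 - 42*I) + y^7*(210 + 125*I) + y^6*(-861 + 518*I) + y^5*(-1554 - 2247*I) + y^4*(5705 - 3318*I) + y^3*(8150 + 11235*I) + y^2*(-10500 + 16050*I) + y*(-15000 - 3500*I) - 5000*I)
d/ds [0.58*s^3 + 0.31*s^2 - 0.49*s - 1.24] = 1.74*s^2 + 0.62*s - 0.49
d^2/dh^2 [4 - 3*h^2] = -6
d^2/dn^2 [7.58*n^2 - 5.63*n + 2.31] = 15.1600000000000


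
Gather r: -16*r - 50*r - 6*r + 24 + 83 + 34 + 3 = 144 - 72*r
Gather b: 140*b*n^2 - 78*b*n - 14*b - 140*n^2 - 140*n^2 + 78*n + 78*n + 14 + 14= b*(140*n^2 - 78*n - 14) - 280*n^2 + 156*n + 28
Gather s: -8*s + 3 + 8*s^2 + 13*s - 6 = 8*s^2 + 5*s - 3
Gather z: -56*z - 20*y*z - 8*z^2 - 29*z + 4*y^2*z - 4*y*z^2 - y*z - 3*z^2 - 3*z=z^2*(-4*y - 11) + z*(4*y^2 - 21*y - 88)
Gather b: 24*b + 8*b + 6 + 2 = 32*b + 8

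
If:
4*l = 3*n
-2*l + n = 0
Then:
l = 0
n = 0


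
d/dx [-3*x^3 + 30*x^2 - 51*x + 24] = -9*x^2 + 60*x - 51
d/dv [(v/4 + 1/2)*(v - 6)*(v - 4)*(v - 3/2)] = v^3 - 57*v^2/8 + 8*v + 21/2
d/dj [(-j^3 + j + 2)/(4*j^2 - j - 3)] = (-(8*j - 1)*(-j^3 + j + 2) + (3*j^2 - 1)*(-4*j^2 + j + 3))/(-4*j^2 + j + 3)^2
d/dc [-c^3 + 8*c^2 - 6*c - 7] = -3*c^2 + 16*c - 6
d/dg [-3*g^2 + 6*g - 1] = 6 - 6*g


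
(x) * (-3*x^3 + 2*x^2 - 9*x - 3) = -3*x^4 + 2*x^3 - 9*x^2 - 3*x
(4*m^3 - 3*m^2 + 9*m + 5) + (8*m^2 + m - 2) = 4*m^3 + 5*m^2 + 10*m + 3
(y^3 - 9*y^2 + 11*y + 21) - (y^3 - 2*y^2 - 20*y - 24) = -7*y^2 + 31*y + 45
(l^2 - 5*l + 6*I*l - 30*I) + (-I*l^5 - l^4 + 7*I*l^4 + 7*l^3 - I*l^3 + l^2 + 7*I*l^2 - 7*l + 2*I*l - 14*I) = -I*l^5 - l^4 + 7*I*l^4 + 7*l^3 - I*l^3 + 2*l^2 + 7*I*l^2 - 12*l + 8*I*l - 44*I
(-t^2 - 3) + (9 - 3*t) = -t^2 - 3*t + 6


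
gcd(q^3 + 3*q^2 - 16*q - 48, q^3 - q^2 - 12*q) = q^2 - q - 12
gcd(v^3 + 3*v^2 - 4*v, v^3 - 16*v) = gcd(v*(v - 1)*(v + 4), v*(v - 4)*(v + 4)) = v^2 + 4*v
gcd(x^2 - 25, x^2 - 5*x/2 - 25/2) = x - 5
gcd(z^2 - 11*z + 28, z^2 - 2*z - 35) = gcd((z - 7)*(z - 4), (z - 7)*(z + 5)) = z - 7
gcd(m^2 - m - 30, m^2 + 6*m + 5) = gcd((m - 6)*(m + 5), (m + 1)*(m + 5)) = m + 5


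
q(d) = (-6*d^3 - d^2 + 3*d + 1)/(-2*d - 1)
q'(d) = (-18*d^2 - 2*d + 3)/(-2*d - 1) + 2*(-6*d^3 - d^2 + 3*d + 1)/(-2*d - 1)^2 = 6*d - 1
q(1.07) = 1.36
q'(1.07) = 5.42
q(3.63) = 34.90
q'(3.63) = 20.78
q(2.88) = 21.00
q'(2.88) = 16.28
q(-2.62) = 22.21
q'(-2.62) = -16.72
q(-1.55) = 7.76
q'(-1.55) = -10.30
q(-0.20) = -0.68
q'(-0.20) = -2.20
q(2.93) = 21.82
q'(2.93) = 16.58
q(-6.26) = 122.82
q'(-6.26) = -38.56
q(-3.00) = 29.00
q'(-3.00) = -19.00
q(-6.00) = 113.00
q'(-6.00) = -37.00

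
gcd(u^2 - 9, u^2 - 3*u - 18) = u + 3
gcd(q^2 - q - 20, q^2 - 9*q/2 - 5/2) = q - 5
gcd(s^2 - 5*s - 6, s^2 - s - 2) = s + 1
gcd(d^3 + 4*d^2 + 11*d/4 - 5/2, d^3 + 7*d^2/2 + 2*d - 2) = d^2 + 3*d/2 - 1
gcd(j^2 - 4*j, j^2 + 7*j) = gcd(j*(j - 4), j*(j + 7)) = j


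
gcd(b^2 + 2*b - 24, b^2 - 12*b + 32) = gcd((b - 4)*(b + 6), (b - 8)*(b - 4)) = b - 4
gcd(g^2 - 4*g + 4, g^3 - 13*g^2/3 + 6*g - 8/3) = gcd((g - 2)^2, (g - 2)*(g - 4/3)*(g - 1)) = g - 2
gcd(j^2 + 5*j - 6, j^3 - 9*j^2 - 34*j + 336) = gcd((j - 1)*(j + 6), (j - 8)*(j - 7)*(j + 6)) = j + 6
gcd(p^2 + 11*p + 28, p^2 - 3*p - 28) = p + 4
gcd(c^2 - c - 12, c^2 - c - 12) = c^2 - c - 12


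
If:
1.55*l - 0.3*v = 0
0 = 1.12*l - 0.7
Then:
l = 0.62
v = 3.23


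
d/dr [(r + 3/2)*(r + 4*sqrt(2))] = 2*r + 3/2 + 4*sqrt(2)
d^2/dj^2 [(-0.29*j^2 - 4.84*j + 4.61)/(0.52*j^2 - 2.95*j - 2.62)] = (1.11022302462516e-16*j^4 - 3.507192*j^3 + 5.10868799999999*j^2 - 81.994536*j + 163.633746)/(0.140608*j^6 - 2.39304*j^5 + 11.450556*j^4 - 1.55789500000001*j^3 - 57.693186*j^2 - 60.74994*j - 17.984728)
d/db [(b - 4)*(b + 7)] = 2*b + 3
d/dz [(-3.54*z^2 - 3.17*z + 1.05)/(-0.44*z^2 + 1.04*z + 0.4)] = (-5.0764*z^2 - 1.908*z - 2.36)/(0.1936*z^4 - 0.9152*z^3 + 0.7296*z^2 + 0.832*z + 0.16)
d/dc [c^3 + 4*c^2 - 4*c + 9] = 3*c^2 + 8*c - 4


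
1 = 1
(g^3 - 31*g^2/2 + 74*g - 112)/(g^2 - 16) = (g^2 - 23*g/2 + 28)/(g + 4)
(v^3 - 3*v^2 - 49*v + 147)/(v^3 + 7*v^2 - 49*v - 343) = (v - 3)/(v + 7)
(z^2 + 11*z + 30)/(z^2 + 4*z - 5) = (z + 6)/(z - 1)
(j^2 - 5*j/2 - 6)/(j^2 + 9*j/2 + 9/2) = (j - 4)/(j + 3)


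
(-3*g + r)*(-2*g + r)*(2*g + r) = 12*g^3 - 4*g^2*r - 3*g*r^2 + r^3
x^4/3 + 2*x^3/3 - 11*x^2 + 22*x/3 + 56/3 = (x/3 + 1/3)*(x - 4)*(x - 2)*(x + 7)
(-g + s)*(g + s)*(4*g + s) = -4*g^3 - g^2*s + 4*g*s^2 + s^3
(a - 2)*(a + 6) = a^2 + 4*a - 12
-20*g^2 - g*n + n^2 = (-5*g + n)*(4*g + n)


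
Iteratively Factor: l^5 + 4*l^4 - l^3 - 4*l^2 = (l)*(l^4 + 4*l^3 - l^2 - 4*l) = l*(l - 1)*(l^3 + 5*l^2 + 4*l) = l*(l - 1)*(l + 1)*(l^2 + 4*l) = l*(l - 1)*(l + 1)*(l + 4)*(l)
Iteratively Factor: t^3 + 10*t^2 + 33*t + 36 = (t + 3)*(t^2 + 7*t + 12) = (t + 3)^2*(t + 4)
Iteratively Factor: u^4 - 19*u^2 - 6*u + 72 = (u + 3)*(u^3 - 3*u^2 - 10*u + 24) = (u - 2)*(u + 3)*(u^2 - u - 12) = (u - 4)*(u - 2)*(u + 3)*(u + 3)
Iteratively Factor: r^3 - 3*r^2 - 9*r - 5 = (r - 5)*(r^2 + 2*r + 1) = (r - 5)*(r + 1)*(r + 1)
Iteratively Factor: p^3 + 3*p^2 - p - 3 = (p + 3)*(p^2 - 1) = (p - 1)*(p + 3)*(p + 1)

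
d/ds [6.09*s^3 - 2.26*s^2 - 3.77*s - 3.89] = 18.27*s^2 - 4.52*s - 3.77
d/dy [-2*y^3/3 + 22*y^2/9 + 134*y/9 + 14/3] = -2*y^2 + 44*y/9 + 134/9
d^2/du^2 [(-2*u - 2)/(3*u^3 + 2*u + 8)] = 4*(-(u + 1)*(9*u^2 + 2)^2 + (9*u^2 + 9*u*(u + 1) + 2)*(3*u^3 + 2*u + 8))/(3*u^3 + 2*u + 8)^3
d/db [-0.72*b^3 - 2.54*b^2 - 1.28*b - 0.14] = -2.16*b^2 - 5.08*b - 1.28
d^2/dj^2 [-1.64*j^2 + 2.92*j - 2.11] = -3.28000000000000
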